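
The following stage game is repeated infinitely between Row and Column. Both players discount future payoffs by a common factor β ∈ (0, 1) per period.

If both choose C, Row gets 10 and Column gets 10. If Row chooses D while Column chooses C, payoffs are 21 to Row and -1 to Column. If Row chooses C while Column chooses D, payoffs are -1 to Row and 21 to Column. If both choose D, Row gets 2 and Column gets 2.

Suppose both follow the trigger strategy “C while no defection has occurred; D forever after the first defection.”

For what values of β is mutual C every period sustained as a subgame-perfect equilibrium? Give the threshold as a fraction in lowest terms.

11/19

10/(1−β) ≥ 21 + 2β/(1−β)
10 ≥ 21 − 19β
β ≥ 11/19.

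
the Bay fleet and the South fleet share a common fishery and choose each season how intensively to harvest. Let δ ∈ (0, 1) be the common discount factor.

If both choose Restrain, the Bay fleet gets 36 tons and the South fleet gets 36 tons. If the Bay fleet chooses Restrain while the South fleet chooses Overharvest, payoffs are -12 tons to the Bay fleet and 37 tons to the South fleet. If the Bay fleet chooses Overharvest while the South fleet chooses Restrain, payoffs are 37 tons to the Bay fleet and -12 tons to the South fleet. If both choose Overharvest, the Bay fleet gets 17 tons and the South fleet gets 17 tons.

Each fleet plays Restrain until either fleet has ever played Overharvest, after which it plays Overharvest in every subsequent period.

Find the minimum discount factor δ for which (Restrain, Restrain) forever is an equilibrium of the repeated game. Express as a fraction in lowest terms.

1/20

One-period gain from deviating is 37 − 36 = 1. The loss is 36 − 17 = 19 in every subsequent period, with present value 19·δ/(1−δ).
Deviation is unprofitable when 19·δ/(1−δ) ≥ 1, i.e. δ/(1−δ) ≥ 1/19.
Equivalently δ ≥ 1/(1+19) = 1/20.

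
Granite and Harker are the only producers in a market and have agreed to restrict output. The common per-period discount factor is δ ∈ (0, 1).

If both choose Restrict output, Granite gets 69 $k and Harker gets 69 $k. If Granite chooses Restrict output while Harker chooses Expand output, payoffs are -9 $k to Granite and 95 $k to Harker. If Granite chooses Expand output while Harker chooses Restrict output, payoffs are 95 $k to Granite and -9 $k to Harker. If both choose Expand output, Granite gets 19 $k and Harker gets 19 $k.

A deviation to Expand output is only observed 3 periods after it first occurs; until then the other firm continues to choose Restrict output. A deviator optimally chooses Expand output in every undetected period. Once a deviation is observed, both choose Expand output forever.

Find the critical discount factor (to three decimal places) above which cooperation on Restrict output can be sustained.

0.699

The best deviation is to choose Expand output for all 3 undetected periods, earning 95 each, then 19 forever once detected.
Deviation value: 95(1−δ^3)/(1−δ) + 19δ^3/(1−δ); cooperation value: 69/(1−δ).
IC: 69 ≥ 95(1−δ^3) + 19δ^3 = 95 − 76δ^3.
So δ^3 ≥ 26/76 = 13/38, giving δ ≥ (13/38)^(1/3) ≈ 0.699.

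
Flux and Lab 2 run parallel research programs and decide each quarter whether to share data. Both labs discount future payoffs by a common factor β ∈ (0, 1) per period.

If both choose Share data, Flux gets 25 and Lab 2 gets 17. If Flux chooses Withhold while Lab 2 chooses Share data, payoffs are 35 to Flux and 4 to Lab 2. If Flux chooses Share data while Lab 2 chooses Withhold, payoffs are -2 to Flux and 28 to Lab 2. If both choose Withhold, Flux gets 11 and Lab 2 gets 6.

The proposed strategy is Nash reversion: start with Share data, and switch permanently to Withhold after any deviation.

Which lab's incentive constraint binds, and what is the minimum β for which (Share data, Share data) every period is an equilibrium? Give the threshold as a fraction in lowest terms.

Flux's threshold: (35−25)/(35−11) = 5/12.
Lab 2's threshold: (28−17)/(28−6) = 1/2.
5/12 < 1/2, so Lab 2 binds and β* = 1/2.

Lab 2; β ≥ 1/2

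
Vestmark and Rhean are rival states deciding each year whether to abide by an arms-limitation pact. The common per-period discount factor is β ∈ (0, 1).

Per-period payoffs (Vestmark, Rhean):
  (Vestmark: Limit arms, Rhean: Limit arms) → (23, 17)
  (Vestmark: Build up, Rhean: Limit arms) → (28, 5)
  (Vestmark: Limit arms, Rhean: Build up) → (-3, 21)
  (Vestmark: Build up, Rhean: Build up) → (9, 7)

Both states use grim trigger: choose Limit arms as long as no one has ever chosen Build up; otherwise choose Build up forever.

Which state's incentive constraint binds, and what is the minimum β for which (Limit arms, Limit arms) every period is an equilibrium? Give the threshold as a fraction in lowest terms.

Vestmark: cooperation gives 23 each period; deviation gives 28 once then 9 forever.
  23/(1−β) ≥ 28 + 9β/(1−β) ⇒ β ≥ 5/19.
Rhean: cooperation gives 17 each period; deviation gives 21 once then 7 forever.
  β ≥ 4/14 = 2/7.
Both must hold, so the binding constraint is Rhean's: β ≥ 2/7.

Rhean; β ≥ 2/7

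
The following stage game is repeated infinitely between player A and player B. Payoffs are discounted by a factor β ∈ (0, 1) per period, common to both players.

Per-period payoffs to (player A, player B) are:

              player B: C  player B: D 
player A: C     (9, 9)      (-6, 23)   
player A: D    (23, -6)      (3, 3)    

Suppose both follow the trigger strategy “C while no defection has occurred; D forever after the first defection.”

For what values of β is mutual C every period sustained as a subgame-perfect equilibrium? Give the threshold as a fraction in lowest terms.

Under grim trigger the critical discount factor is (T−C)/(T−P) with T = 23, C = 9, P = 3.
β* = (23−9)/(23−3) = 14/20 = 7/10.

7/10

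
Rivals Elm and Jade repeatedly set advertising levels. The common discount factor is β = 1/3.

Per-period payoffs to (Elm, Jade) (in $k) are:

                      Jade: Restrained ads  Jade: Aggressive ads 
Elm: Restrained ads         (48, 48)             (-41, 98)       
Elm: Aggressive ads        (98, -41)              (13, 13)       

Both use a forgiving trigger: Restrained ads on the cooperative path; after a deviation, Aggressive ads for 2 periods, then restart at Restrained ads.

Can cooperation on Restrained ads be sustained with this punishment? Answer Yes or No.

A one-shot deviation gives 98 now, then 13 for 2 periods, then back to 48.
Gain from deviating: (98−48) today; loss: (48−13) in each of the next 2 periods.
No-deviation condition: (48−13)(β+…+β^2) ≥ 98−48, i.e. β+…+β^2 ≥ 10/7.
At β = 1/3: β+…+β^2 = 0.4444 < 1.4286.
So cooperation is not sustainable.

No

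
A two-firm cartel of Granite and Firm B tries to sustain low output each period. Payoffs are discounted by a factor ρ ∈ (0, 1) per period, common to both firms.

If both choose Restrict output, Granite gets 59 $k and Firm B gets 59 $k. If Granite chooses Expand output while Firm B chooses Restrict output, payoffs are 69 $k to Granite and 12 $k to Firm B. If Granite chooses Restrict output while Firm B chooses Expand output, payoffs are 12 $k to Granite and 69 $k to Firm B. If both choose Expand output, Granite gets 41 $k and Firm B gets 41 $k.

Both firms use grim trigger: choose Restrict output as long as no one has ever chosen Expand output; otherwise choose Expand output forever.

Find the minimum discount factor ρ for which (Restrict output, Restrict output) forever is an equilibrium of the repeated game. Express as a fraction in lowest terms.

5/14

One-period gain from deviating is 69 − 59 = 10. The loss is 59 − 41 = 18 in every subsequent period, with present value 18·ρ/(1−ρ).
Deviation is unprofitable when 18·ρ/(1−ρ) ≥ 10, i.e. ρ/(1−ρ) ≥ 5/9.
Equivalently ρ ≥ 10/(10+18) = 5/14.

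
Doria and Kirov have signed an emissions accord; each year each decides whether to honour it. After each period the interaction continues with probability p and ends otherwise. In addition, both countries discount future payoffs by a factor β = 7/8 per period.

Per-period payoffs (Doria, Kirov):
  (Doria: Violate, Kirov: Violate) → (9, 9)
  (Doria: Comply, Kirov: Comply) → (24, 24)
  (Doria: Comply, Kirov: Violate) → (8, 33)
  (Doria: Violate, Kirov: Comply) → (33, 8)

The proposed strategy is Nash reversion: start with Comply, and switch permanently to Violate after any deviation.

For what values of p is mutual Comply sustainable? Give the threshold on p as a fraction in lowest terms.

With continuation probability p and discount β, the effective per-period discount factor is βp.
Grim-trigger IC: βp ≥ (33−24)/(33−9) = 3/8.
So p ≥ (3/8)/(7/8) = 3/7.

3/7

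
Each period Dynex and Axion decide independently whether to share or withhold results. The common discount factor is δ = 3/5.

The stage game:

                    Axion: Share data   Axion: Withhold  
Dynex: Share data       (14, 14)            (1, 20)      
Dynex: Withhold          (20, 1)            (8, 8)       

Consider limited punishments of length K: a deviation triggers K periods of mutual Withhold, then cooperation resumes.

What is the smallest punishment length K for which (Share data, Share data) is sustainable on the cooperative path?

Need Σ_{k=1}^{K} δ^k ≥ (20−14)/(14−8) = 1.0000 at δ = 3/5.
At K = 2 the sum is 0.9600 < 1.0000; at K = 3 it is 1.1760 ≥ 1.0000.
So the minimum punishment length is K = 3.

3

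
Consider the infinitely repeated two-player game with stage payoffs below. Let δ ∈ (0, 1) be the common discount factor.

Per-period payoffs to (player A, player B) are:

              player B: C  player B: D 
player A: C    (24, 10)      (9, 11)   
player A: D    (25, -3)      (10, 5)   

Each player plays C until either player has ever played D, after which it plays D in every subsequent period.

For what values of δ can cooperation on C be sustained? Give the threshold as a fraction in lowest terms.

player A's threshold: (25−24)/(25−10) = 1/15.
player B's threshold: (11−10)/(11−5) = 1/6.
1/15 < 1/6, so player B binds and δ* = 1/6.

1/6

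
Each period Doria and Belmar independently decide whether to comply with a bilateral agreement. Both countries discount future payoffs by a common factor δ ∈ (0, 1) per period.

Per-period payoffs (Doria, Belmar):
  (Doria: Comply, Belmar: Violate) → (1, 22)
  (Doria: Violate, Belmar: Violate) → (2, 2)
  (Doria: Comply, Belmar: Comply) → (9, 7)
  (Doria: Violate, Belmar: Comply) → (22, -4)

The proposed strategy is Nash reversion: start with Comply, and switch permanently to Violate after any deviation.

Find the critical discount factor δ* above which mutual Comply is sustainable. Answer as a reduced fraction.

3/4

Doria: cooperation gives 9 each period; deviation gives 22 once then 2 forever.
  9/(1−δ) ≥ 22 + 2δ/(1−δ) ⇒ δ ≥ 13/20.
Belmar: cooperation gives 7 each period; deviation gives 22 once then 2 forever.
  δ ≥ 15/20 = 3/4.
Both must hold, so the binding constraint is Belmar's: δ ≥ 3/4.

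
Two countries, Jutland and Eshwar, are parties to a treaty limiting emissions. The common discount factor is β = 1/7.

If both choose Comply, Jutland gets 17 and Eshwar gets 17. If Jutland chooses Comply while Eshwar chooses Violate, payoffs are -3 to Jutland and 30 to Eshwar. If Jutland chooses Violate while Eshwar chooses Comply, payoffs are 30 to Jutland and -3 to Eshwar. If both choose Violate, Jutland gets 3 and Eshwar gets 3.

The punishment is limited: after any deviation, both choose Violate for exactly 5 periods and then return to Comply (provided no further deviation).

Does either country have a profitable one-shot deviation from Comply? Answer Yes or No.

Yes

A one-shot deviation gives 30 now, then 3 for 5 periods, then back to 17.
Gain from deviating: (30−17) today; loss: (17−3) in each of the next 5 periods.
No-deviation condition: (17−3)(β+…+β^5) ≥ 30−17, i.e. β+…+β^5 ≥ 13/14.
At β = 1/7: β+…+β^5 = 0.1667 < 0.9286.
So cooperation is not sustainable.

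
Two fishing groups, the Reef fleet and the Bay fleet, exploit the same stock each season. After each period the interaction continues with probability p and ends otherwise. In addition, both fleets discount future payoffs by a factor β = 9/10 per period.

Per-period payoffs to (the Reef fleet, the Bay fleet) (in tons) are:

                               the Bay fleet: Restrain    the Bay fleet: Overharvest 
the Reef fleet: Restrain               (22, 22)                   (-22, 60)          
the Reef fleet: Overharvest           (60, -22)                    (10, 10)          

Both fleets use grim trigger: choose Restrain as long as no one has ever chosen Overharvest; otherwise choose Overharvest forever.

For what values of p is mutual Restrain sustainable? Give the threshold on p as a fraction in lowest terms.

38/45

With continuation probability p and discount β, the effective per-period discount factor is βp.
Grim-trigger IC: βp ≥ (60−22)/(60−10) = 19/25.
So p ≥ (19/25)/(9/10) = 38/45.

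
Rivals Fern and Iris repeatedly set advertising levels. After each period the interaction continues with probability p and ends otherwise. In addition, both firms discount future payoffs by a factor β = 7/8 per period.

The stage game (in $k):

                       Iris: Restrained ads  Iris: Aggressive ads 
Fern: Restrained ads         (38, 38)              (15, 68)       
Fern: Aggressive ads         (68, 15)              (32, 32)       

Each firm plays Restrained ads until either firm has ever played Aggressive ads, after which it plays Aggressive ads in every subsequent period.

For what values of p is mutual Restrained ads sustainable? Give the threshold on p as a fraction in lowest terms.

20/21

With continuation probability p and discount β, the effective per-period discount factor is βp.
Grim-trigger IC: βp ≥ (68−38)/(68−32) = 5/6.
So p ≥ (5/6)/(7/8) = 20/21.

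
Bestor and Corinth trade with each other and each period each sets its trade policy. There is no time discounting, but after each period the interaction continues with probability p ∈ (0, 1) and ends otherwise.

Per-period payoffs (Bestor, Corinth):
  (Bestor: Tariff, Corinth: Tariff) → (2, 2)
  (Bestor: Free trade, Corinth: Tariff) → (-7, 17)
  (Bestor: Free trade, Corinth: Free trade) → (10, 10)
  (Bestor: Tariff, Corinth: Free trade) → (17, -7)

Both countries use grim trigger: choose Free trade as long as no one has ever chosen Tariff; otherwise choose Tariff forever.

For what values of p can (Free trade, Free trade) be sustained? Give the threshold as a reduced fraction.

7/15

With no time discounting, the continuation probability p plays the role of the discount factor.
Grim-trigger IC: 10/(1−p) ≥ 17 + 2p/(1−p) ⇒ p ≥ (17−10)/(17−2) = 7/15.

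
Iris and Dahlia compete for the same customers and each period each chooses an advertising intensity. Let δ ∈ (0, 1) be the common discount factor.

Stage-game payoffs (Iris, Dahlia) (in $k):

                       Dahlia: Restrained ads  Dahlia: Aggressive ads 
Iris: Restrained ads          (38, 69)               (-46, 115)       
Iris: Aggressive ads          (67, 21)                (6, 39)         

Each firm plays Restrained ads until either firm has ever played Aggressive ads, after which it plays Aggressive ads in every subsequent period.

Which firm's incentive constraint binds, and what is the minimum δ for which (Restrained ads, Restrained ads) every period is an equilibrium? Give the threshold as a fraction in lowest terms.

Dahlia; δ ≥ 23/38

Iris: cooperation gives 38 each period; deviation gives 67 once then 6 forever.
  38/(1−δ) ≥ 67 + 6δ/(1−δ) ⇒ δ ≥ 29/61.
Dahlia: cooperation gives 69 each period; deviation gives 115 once then 39 forever.
  δ ≥ 46/76 = 23/38.
Both must hold, so the binding constraint is Dahlia's: δ ≥ 23/38.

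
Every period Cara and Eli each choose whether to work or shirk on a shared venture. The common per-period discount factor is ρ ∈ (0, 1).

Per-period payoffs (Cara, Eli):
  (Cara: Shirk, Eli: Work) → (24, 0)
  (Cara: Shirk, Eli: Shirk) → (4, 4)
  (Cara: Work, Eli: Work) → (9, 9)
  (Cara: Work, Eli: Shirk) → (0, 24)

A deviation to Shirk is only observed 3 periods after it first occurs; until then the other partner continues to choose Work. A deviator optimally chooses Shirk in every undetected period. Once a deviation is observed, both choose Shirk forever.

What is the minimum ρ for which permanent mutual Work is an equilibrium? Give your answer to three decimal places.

0.909

The best deviation is to choose Shirk for all 3 undetected periods, earning 24 each, then 4 forever once detected.
Deviation value: 24(1−ρ^3)/(1−ρ) + 4ρ^3/(1−ρ); cooperation value: 9/(1−ρ).
IC: 9 ≥ 24(1−ρ^3) + 4ρ^3 = 24 − 20ρ^3.
So ρ^3 ≥ 15/20 = 3/4, giving ρ ≥ (3/4)^(1/3) ≈ 0.909.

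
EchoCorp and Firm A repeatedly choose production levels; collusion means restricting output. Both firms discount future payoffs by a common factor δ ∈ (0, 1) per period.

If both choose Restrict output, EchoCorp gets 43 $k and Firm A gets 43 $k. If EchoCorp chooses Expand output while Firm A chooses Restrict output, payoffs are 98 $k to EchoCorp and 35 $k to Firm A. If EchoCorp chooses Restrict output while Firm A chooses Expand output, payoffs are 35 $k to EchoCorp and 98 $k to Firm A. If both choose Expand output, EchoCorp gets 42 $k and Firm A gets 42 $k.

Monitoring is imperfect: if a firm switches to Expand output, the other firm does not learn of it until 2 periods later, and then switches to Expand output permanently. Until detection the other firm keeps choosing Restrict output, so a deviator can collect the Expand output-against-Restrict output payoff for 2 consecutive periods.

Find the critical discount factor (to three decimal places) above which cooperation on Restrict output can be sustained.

0.991

Deviating for the 2 undetected periods gains 98−43 = 55 per period over cooperation, then loses 43−42 = 1 per period forever once punishment starts.
Gain: 55(1 + δ + … + δ^1); loss: 1·δ^2/(1−δ).
No profitable deviation ⇔ 55(1−δ^2) ≤ 1·δ^2, i.e. δ^2 ≥ 55/(55+1) = 55/56.
Hence δ ≥ (55/56)^(1/2) ≈ 0.991.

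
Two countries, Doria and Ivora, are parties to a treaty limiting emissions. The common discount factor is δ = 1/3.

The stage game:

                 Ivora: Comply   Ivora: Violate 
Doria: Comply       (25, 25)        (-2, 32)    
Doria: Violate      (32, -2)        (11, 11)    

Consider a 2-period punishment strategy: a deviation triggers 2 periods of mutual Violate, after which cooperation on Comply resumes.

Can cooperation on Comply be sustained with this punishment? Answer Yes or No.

No

Comparing payoff streams over the 3 periods until play realigns: cooperate → 25(1+δ+…+δ^2); deviate → 32 + 11(δ+…+δ^2).
Cooperation is sustained iff (25−11)(δ+…+δ^2) ≥ 32−25.
δ+…+δ^2 = 1/3·(1−(1/3)^2)/(1−1/3) = 0.4444, and (32−25)/(25−11) = 0.5000.
0.4444 < 0.5000, so cooperation is not sustainable.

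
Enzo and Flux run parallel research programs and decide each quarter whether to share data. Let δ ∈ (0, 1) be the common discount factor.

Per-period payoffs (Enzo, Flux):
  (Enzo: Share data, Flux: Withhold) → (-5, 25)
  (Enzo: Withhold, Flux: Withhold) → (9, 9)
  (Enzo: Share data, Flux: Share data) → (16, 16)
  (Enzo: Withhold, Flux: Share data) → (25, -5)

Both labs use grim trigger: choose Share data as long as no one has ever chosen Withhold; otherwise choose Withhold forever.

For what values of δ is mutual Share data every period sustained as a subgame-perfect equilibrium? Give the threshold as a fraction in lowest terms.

One-period gain from deviating is 25 − 16 = 9. The loss is 16 − 9 = 7 in every subsequent period, with present value 7·δ/(1−δ).
Deviation is unprofitable when 7·δ/(1−δ) ≥ 9, i.e. δ/(1−δ) ≥ 9/7.
Equivalently δ ≥ 9/(9+7) = 9/16.

9/16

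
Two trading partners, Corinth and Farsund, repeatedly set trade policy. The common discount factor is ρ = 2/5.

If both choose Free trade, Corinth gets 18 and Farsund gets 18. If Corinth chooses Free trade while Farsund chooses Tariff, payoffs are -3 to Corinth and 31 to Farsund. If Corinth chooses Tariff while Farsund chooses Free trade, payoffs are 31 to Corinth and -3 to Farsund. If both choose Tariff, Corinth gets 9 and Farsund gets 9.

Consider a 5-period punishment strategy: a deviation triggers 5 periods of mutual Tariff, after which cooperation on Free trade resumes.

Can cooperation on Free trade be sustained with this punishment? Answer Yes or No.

No

IC: ρ+…+ρ^5 ≥ (31−18)/(18−9) = 13/9.
At ρ = 2/5: partial sum = 0.6598 < 1.4444. Cooperation not sustainable.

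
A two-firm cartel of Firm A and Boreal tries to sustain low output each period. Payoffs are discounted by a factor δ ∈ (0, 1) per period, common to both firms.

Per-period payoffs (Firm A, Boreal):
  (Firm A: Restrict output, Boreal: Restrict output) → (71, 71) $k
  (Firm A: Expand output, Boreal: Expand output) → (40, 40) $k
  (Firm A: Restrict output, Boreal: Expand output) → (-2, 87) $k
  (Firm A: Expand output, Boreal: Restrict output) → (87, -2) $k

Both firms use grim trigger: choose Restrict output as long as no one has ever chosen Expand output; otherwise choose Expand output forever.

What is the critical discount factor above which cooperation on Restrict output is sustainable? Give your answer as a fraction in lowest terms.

16/47

Cooperation forever yields 71 each period: 71/(1−δ).
Deviating yields 87 once, then 40 forever: 87 + 40δ/(1−δ).
No profitable deviation requires 71/(1−δ) ≥ 87 + 40δ/(1−δ).
Multiplying by (1−δ): 71 ≥ 87(1−δ) + 40δ = 87 − 47δ.
So 47δ ≥ 16, i.e. δ ≥ 16/47.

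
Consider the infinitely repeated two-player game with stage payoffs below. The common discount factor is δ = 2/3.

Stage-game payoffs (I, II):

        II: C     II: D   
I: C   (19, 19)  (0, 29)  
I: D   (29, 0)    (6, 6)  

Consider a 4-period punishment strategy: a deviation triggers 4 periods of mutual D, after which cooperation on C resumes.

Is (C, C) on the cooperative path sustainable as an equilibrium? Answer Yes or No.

Yes

Comparing payoff streams over the 5 periods until play realigns: cooperate → 19(1+δ+…+δ^4); deviate → 29 + 6(δ+…+δ^4).
Cooperation is sustained iff (19−6)(δ+…+δ^4) ≥ 29−19.
δ+…+δ^4 = 2/3·(1−(2/3)^4)/(1−2/3) = 1.6049, and (29−19)/(19−6) = 0.7692.
1.6049 ≥ 0.7692, so cooperation is sustainable.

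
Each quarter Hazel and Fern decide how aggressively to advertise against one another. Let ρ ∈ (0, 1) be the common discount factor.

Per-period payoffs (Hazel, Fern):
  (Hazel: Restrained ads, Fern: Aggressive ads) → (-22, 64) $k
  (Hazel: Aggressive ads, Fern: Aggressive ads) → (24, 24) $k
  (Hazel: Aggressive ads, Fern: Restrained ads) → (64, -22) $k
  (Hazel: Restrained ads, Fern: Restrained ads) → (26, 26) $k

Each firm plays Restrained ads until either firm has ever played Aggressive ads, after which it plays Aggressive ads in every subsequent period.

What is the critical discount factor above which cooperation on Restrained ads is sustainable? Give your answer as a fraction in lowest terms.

Cooperation forever yields 26 each period: 26/(1−ρ).
Deviating yields 64 once, then 24 forever: 64 + 24ρ/(1−ρ).
No profitable deviation requires 26/(1−ρ) ≥ 64 + 24ρ/(1−ρ).
Multiplying by (1−ρ): 26 ≥ 64(1−ρ) + 24ρ = 64 − 40ρ.
So 40ρ ≥ 38, i.e. ρ ≥ 38/40 = 19/20.

19/20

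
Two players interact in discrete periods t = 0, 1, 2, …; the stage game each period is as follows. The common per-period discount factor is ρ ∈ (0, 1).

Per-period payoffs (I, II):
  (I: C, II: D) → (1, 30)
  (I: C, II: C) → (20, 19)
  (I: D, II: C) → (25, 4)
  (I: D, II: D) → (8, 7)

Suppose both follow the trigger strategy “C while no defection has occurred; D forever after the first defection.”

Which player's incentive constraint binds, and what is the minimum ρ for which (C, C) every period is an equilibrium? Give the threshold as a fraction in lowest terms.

II; ρ ≥ 11/23

I's threshold: (25−20)/(25−8) = 5/17.
II's threshold: (30−19)/(30−7) = 11/23.
5/17 < 11/23, so II binds and ρ* = 11/23.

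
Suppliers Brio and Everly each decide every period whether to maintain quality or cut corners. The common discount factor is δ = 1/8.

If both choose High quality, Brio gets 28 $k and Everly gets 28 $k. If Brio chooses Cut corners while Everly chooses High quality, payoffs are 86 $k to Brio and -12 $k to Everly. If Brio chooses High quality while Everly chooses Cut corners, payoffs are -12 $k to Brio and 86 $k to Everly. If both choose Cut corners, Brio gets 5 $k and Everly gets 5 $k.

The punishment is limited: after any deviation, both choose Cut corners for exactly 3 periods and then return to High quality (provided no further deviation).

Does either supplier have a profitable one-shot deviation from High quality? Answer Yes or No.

Yes

Comparing payoff streams over the 4 periods until play realigns: cooperate → 28(1+δ+…+δ^3); deviate → 86 + 5(δ+…+δ^3).
Cooperation is sustained iff (28−5)(δ+…+δ^3) ≥ 86−28.
δ+…+δ^3 = 1/8·(1−(1/8)^3)/(1−1/8) = 0.1426, and (86−28)/(28−5) = 2.5217.
0.1426 < 2.5217, so cooperation is not sustainable.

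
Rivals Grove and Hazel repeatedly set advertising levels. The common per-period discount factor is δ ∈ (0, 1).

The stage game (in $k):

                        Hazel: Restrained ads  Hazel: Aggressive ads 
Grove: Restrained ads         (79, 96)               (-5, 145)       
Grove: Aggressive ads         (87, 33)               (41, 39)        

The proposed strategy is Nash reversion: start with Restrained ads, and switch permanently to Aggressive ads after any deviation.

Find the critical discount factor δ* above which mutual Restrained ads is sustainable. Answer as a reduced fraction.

49/106

Grove's threshold: (87−79)/(87−41) = 4/23.
Hazel's threshold: (145−96)/(145−39) = 49/106.
4/23 < 49/106, so Hazel binds and δ* = 49/106.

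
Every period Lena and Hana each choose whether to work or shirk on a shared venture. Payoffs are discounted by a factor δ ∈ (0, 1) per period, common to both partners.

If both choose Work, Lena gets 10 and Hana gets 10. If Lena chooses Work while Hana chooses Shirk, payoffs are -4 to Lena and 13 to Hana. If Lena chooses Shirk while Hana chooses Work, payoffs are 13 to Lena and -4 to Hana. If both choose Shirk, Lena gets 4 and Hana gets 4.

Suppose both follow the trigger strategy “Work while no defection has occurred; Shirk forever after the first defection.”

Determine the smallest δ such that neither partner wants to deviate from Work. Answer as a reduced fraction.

1/3

Cooperation forever yields 10 each period: 10/(1−δ).
Deviating yields 13 once, then 4 forever: 13 + 4δ/(1−δ).
No profitable deviation requires 10/(1−δ) ≥ 13 + 4δ/(1−δ).
Multiplying by (1−δ): 10 ≥ 13(1−δ) + 4δ = 13 − 9δ.
So 9δ ≥ 3, i.e. δ ≥ 3/9 = 1/3.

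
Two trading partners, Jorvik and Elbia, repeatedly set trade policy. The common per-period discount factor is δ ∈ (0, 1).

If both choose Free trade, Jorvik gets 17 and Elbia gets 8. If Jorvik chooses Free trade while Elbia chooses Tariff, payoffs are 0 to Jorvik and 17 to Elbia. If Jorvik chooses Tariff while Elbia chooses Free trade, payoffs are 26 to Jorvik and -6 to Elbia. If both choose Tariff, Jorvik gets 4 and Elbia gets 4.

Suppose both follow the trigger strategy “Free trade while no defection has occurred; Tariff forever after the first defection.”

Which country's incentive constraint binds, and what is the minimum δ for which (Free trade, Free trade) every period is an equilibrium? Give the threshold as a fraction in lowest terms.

Jorvik's threshold: (26−17)/(26−4) = 9/22.
Elbia's threshold: (17−8)/(17−4) = 9/13.
9/22 < 9/13, so Elbia binds and δ* = 9/13.

Elbia; δ ≥ 9/13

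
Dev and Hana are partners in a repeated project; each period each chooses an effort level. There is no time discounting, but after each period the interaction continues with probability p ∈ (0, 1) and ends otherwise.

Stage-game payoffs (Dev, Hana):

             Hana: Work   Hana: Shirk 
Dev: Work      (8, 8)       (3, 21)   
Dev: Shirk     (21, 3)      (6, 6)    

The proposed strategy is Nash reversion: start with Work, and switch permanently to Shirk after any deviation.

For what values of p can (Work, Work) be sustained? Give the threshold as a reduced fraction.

13/15

With no time discounting, the continuation probability p plays the role of the discount factor.
Grim-trigger IC: 8/(1−p) ≥ 21 + 6p/(1−p) ⇒ p ≥ (21−8)/(21−6) = 13/15.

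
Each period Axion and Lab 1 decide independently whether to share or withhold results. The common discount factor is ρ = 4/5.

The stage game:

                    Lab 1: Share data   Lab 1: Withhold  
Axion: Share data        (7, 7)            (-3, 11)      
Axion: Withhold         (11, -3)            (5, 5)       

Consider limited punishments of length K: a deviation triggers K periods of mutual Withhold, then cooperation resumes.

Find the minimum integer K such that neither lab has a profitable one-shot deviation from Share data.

4

IC: ρ(1−ρ^K)/(1−ρ) ≥ (11−7)/(7−5) = 2.
With ρ = 4/5: need 1 − ρ^K ≥ 2·(1−4/5)/(4/5), i.e. ρ^K ≤ 0.5000.
Since (4/5)^3 = 0.5120 and (4/5)^4 = 0.4096, the smallest such K is 4.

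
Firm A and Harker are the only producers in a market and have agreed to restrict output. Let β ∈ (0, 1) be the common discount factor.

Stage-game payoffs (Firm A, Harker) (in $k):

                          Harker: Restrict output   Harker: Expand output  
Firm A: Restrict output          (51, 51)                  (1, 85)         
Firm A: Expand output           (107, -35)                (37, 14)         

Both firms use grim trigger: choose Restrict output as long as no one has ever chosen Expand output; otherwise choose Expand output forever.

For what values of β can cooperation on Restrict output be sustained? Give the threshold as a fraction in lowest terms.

4/5

Firm A: cooperation gives 51 each period; deviation gives 107 once then 37 forever.
  51/(1−β) ≥ 107 + 37β/(1−β) ⇒ β ≥ 56/70 = 4/5.
Harker: cooperation gives 51 each period; deviation gives 85 once then 14 forever.
  β ≥ 34/71.
Both must hold, so the binding constraint is Firm A's: β ≥ 4/5.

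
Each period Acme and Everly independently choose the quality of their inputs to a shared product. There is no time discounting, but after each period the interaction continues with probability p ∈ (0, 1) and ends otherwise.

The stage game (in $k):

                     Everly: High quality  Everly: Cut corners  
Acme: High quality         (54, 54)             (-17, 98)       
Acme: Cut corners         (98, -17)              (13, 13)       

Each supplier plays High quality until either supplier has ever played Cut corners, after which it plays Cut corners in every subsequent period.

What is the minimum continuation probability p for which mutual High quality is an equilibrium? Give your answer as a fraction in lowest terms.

44/85

Expected cooperation value is 54 + p·54 + p²·54 + … = 54/(1−p); deviation gives 98 + p·13/(1−p).
54 ≥ 98(1−p) + 13p ⇒ 85p ≥ 44 ⇒ p ≥ 44/85.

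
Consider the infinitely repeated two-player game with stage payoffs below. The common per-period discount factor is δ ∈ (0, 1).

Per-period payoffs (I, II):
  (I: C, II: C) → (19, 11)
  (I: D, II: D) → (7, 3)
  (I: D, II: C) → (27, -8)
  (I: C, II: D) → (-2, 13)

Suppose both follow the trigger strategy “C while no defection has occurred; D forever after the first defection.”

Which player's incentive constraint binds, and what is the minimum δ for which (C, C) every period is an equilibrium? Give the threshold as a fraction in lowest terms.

I; δ ≥ 2/5

For I: deviation gain 27−19 = 8, per-period punishment loss 19−7 = 12. IC gives δ ≥ 8/20 = 2/5.
For II: gain 2, loss 8 per period, so δ ≥ 2/10 = 1/5.
The tighter constraint is I's, so cooperation needs δ ≥ 2/5.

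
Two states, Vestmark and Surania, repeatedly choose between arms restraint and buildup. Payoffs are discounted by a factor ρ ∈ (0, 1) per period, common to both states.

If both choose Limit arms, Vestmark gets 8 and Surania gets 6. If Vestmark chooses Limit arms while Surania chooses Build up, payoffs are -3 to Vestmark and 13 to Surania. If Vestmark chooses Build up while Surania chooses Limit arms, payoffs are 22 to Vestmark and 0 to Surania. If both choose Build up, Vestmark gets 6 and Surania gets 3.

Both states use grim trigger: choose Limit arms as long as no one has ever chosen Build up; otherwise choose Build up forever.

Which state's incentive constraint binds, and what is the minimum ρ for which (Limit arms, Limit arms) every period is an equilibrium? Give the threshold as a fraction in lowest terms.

Vestmark: cooperation gives 8 each period; deviation gives 22 once then 6 forever.
  8/(1−ρ) ≥ 22 + 6ρ/(1−ρ) ⇒ ρ ≥ 14/16 = 7/8.
Surania: cooperation gives 6 each period; deviation gives 13 once then 3 forever.
  ρ ≥ 7/10.
Both must hold, so the binding constraint is Vestmark's: ρ ≥ 7/8.

Vestmark; ρ ≥ 7/8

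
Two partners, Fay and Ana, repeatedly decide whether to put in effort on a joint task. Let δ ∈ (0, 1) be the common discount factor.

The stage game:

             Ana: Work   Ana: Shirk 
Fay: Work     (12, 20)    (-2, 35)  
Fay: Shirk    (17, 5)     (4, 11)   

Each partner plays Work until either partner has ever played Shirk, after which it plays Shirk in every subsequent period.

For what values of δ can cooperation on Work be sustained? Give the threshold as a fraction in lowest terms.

5/8

For Fay: deviation gain 17−12 = 5, per-period punishment loss 12−4 = 8. IC gives δ ≥ 5/13.
For Ana: gain 15, loss 9 per period, so δ ≥ 15/24 = 5/8.
The tighter constraint is Ana's, so cooperation needs δ ≥ 5/8.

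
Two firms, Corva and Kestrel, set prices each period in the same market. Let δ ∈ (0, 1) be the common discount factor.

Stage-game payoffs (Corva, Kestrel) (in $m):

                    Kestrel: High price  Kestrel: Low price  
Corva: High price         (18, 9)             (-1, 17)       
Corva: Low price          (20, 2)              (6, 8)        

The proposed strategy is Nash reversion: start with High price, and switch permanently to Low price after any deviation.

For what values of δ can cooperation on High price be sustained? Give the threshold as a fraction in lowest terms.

For Corva: deviation gain 20−18 = 2, per-period punishment loss 18−6 = 12. IC gives δ ≥ 2/14 = 1/7.
For Kestrel: gain 8, loss 1 per period, so δ ≥ 8/9.
The tighter constraint is Kestrel's, so cooperation needs δ ≥ 8/9.

8/9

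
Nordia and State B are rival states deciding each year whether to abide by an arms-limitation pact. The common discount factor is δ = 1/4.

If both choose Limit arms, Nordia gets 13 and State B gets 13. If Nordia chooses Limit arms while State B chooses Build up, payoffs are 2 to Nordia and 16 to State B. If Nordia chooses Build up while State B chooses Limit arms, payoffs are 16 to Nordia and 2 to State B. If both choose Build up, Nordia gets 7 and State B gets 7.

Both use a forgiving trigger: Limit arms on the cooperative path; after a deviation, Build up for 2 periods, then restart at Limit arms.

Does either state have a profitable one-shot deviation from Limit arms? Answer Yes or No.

Yes

A one-shot deviation gives 16 now, then 7 for 2 periods, then back to 13.
Gain from deviating: (16−13) today; loss: (13−7) in each of the next 2 periods.
No-deviation condition: (13−7)(δ+…+δ^2) ≥ 16−13, i.e. δ+…+δ^2 ≥ 1/2.
At δ = 1/4: δ+…+δ^2 = 0.3125 < 0.5000.
So cooperation is not sustainable.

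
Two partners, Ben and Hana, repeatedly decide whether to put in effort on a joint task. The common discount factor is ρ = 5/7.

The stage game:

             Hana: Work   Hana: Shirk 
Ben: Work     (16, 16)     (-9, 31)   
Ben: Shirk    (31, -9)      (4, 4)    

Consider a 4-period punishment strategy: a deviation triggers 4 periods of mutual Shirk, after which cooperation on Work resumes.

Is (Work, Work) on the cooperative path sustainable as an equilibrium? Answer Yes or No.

IC: ρ+…+ρ^4 ≥ (31−16)/(16−4) = 5/4.
At ρ = 5/7: partial sum = 1.8492 ≥ 1.2500. Cooperation sustainable.

Yes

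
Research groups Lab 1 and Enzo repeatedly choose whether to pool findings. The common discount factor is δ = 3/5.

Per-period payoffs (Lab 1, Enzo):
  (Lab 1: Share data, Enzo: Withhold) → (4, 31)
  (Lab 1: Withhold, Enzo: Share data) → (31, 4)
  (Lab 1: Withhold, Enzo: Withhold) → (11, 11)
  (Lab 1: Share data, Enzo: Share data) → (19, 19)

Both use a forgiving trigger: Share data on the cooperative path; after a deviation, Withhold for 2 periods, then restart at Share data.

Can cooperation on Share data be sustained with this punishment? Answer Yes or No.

A one-shot deviation gives 31 now, then 11 for 2 periods, then back to 19.
Gain from deviating: (31−19) today; loss: (19−11) in each of the next 2 periods.
No-deviation condition: (19−11)(δ+…+δ^2) ≥ 31−19, i.e. δ+…+δ^2 ≥ 3/2.
At δ = 3/5: δ+…+δ^2 = 0.9600 < 1.5000.
So cooperation is not sustainable.

No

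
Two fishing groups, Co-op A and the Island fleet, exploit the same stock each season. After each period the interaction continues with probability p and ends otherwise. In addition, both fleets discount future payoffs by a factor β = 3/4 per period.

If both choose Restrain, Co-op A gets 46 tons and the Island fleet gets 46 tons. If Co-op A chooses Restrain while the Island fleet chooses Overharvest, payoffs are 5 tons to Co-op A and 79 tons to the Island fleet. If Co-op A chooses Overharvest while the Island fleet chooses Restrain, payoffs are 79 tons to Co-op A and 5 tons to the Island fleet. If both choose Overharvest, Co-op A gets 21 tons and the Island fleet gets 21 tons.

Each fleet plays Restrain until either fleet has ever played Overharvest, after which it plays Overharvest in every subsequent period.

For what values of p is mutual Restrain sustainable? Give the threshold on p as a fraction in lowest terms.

22/29

Expected continuation weight on next period's payoff is β·p = 3/4·p, which plays the role of the discount factor.
Cooperation requires 3/4·p ≥ (79−46)/(79−21) = 33/58, hence p ≥ 22/29.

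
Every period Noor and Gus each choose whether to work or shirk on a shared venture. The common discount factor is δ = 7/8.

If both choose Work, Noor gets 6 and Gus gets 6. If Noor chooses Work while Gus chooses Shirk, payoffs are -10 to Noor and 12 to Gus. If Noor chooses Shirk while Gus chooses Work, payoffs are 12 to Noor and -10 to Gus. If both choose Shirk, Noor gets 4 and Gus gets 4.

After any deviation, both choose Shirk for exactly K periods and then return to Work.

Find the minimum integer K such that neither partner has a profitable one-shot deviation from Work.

Need Σ_{k=1}^{K} δ^k ≥ (12−6)/(6−4) = 3.0000 at δ = 7/8.
At K = 4 the sum is 2.8967 < 3.0000; at K = 5 it is 3.4096 ≥ 3.0000.
So the minimum punishment length is K = 5.

5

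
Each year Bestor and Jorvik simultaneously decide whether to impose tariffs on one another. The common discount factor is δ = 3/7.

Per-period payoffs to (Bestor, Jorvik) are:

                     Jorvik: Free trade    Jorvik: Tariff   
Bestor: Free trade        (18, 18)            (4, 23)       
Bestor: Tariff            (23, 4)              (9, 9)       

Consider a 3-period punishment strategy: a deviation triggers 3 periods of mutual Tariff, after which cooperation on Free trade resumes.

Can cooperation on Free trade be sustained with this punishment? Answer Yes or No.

Yes

Comparing payoff streams over the 4 periods until play realigns: cooperate → 18(1+δ+…+δ^3); deviate → 23 + 9(δ+…+δ^3).
Cooperation is sustained iff (18−9)(δ+…+δ^3) ≥ 23−18.
δ+…+δ^3 = 3/7·(1−(3/7)^3)/(1−3/7) = 0.6910, and (23−18)/(18−9) = 0.5556.
0.6910 ≥ 0.5556, so cooperation is sustainable.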